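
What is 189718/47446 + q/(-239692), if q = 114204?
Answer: 161513564/45856559 ≈ 3.5221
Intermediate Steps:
189718/47446 + q/(-239692) = 189718/47446 + 114204/(-239692) = 189718*(1/47446) + 114204*(-1/239692) = 94859/23723 - 921/1933 = 161513564/45856559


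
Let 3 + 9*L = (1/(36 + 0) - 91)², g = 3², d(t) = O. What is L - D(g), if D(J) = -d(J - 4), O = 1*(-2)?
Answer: 10698409/11664 ≈ 917.22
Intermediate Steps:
O = -2
d(t) = -2
g = 9
D(J) = 2 (D(J) = -1*(-2) = 2)
L = 10721737/11664 (L = -⅓ + (1/(36 + 0) - 91)²/9 = -⅓ + (1/36 - 91)²/9 = -⅓ + (-3275/36)²/9 = -⅓ + (⅑)*(10725625/1296) = -⅓ + 10725625/11664 = 10721737/11664 ≈ 919.22)
L - D(g) = 10721737/11664 - 1*2 = 10721737/11664 - 2 = 10698409/11664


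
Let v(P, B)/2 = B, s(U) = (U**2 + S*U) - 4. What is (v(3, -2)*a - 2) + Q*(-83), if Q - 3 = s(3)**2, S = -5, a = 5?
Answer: -8571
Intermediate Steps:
s(U) = -4 + U**2 - 5*U (s(U) = (U**2 - 5*U) - 4 = -4 + U**2 - 5*U)
v(P, B) = 2*B
Q = 103 (Q = 3 + (-4 + 3**2 - 5*3)**2 = 3 + (-4 + 9 - 15)**2 = 3 + (-10)**2 = 3 + 100 = 103)
(v(3, -2)*a - 2) + Q*(-83) = ((2*(-2))*5 - 2) + 103*(-83) = (-4*5 - 2) - 8549 = (-20 - 2) - 8549 = -22 - 8549 = -8571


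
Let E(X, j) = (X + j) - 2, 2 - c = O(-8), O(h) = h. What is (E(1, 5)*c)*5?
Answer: 200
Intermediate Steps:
c = 10 (c = 2 - 1*(-8) = 2 + 8 = 10)
E(X, j) = -2 + X + j
(E(1, 5)*c)*5 = ((-2 + 1 + 5)*10)*5 = (4*10)*5 = 40*5 = 200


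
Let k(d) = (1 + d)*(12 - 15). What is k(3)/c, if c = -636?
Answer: 1/53 ≈ 0.018868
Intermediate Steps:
k(d) = -3 - 3*d (k(d) = (1 + d)*(-3) = -3 - 3*d)
k(3)/c = (-3 - 3*3)/(-636) = (-3 - 9)*(-1/636) = -12*(-1/636) = 1/53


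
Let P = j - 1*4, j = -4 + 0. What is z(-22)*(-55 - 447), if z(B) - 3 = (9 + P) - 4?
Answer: 0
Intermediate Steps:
j = -4
P = -8 (P = -4 - 1*4 = -4 - 4 = -8)
z(B) = 0 (z(B) = 3 + ((9 - 8) - 4) = 3 + (1 - 4) = 3 - 3 = 0)
z(-22)*(-55 - 447) = 0*(-55 - 447) = 0*(-502) = 0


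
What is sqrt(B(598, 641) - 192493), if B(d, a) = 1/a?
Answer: 2*I*sqrt(19772928923)/641 ≈ 438.74*I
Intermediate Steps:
sqrt(B(598, 641) - 192493) = sqrt(1/641 - 192493) = sqrt(-123388012/641) = 2*I*sqrt(19772928923)/641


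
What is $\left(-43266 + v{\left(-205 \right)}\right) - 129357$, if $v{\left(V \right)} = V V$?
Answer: $-130598$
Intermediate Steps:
$v{\left(V \right)} = V^{2}$
$\left(-43266 + v{\left(-205 \right)}\right) - 129357 = \left(-43266 + \left(-205\right)^{2}\right) - 129357 = \left(-43266 + 42025\right) - 129357 = -1241 - 129357 = -130598$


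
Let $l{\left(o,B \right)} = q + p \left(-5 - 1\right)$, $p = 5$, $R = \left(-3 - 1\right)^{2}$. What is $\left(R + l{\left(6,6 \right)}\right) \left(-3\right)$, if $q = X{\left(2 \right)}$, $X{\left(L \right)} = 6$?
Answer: $24$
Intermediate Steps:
$R = 16$ ($R = \left(-4\right)^{2} = 16$)
$q = 6$
$l{\left(o,B \right)} = -24$ ($l{\left(o,B \right)} = 6 + 5 \left(-5 - 1\right) = 6 + 5 \left(-6\right) = 6 - 30 = -24$)
$\left(R + l{\left(6,6 \right)}\right) \left(-3\right) = \left(16 - 24\right) \left(-3\right) = \left(-8\right) \left(-3\right) = 24$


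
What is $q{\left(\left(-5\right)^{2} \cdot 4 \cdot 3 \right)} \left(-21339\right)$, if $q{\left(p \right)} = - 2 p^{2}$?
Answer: $3841020000$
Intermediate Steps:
$q{\left(\left(-5\right)^{2} \cdot 4 \cdot 3 \right)} \left(-21339\right) = - 2 \left(\left(-5\right)^{2} \cdot 4 \cdot 3\right)^{2} \left(-21339\right) = - 2 \left(25 \cdot 4 \cdot 3\right)^{2} \left(-21339\right) = - 2 \left(100 \cdot 3\right)^{2} \left(-21339\right) = - 2 \cdot 300^{2} \left(-21339\right) = \left(-2\right) 90000 \left(-21339\right) = \left(-180000\right) \left(-21339\right) = 3841020000$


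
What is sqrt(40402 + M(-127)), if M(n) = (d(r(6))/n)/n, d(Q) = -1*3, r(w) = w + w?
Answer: sqrt(651643855)/127 ≈ 201.00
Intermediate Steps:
r(w) = 2*w
d(Q) = -3
M(n) = -3/n**2 (M(n) = (-3/n)/n = -3/n**2)
sqrt(40402 + M(-127)) = sqrt(40402 - 3/(-127)**2) = sqrt(40402 - 3*1/16129) = sqrt(40402 - 3/16129) = sqrt(651643855/16129) = sqrt(651643855)/127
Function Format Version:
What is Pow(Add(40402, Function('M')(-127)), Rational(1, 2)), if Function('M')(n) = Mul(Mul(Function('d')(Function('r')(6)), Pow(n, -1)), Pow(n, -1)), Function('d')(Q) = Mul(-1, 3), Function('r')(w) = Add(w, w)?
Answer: Mul(Rational(1, 127), Pow(651643855, Rational(1, 2))) ≈ 201.00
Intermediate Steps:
Function('r')(w) = Mul(2, w)
Function('d')(Q) = -3
Function('M')(n) = Mul(-3, Pow(n, -2)) (Function('M')(n) = Mul(Mul(-3, Pow(n, -1)), Pow(n, -1)) = Mul(-3, Pow(n, -2)))
Pow(Add(40402, Function('M')(-127)), Rational(1, 2)) = Pow(Add(40402, Mul(-3, Pow(-127, -2))), Rational(1, 2)) = Pow(Add(40402, Mul(-3, Rational(1, 16129))), Rational(1, 2)) = Pow(Add(40402, Rational(-3, 16129)), Rational(1, 2)) = Pow(Rational(651643855, 16129), Rational(1, 2)) = Mul(Rational(1, 127), Pow(651643855, Rational(1, 2)))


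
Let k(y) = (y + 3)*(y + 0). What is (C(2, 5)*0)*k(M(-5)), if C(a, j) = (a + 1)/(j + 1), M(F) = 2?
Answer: 0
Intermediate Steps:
k(y) = y*(3 + y) (k(y) = (3 + y)*y = y*(3 + y))
C(a, j) = (1 + a)/(1 + j)
(C(2, 5)*0)*k(M(-5)) = (((1 + 2)/(1 + 5))*0)*(2*(3 + 2)) = ((3/6)*0)*(2*5) = (((⅙)*3)*0)*10 = ((½)*0)*10 = 0*10 = 0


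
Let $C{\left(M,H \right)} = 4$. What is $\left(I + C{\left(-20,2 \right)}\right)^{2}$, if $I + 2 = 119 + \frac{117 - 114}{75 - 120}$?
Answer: $\frac{3290596}{225} \approx 14625.0$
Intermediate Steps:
$I = \frac{1754}{15}$ ($I = -2 + \left(119 + \frac{117 - 114}{75 - 120}\right) = -2 + \left(119 + \frac{3}{-45}\right) = -2 + \left(119 + 3 \left(- \frac{1}{45}\right)\right) = -2 + \left(119 - \frac{1}{15}\right) = -2 + \frac{1784}{15} = \frac{1754}{15} \approx 116.93$)
$\left(I + C{\left(-20,2 \right)}\right)^{2} = \left(\frac{1754}{15} + 4\right)^{2} = \left(\frac{1814}{15}\right)^{2} = \frac{3290596}{225}$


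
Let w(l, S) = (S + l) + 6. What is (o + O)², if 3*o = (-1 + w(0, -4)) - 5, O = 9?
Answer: 529/9 ≈ 58.778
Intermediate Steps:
w(l, S) = 6 + S + l
o = -4/3 (o = ((-1 + (6 - 4 + 0)) - 5)/3 = ((-1 + 2) - 5)/3 = (1 - 5)/3 = (⅓)*(-4) = -4/3 ≈ -1.3333)
(o + O)² = (-4/3 + 9)² = (23/3)² = 529/9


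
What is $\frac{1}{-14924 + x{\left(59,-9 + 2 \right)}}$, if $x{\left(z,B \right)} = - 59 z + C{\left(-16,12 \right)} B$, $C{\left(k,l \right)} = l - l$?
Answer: $- \frac{1}{18405} \approx -5.4333 \cdot 10^{-5}$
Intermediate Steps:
$C{\left(k,l \right)} = 0$
$x{\left(z,B \right)} = - 59 z$ ($x{\left(z,B \right)} = - 59 z + 0 B = - 59 z + 0 = - 59 z$)
$\frac{1}{-14924 + x{\left(59,-9 + 2 \right)}} = \frac{1}{-14924 - 3481} = \frac{1}{-18405} = - \frac{1}{18405}$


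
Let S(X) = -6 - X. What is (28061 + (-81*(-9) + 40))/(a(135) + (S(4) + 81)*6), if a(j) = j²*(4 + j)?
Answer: 9610/844567 ≈ 0.011379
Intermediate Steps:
(28061 + (-81*(-9) + 40))/(a(135) + (S(4) + 81)*6) = (28061 + (-81*(-9) + 40))/(135²*(4 + 135) + ((-6 - 1*4) + 81)*6) = (28061 + (729 + 40))/(18225*139 + ((-6 - 4) + 81)*6) = (28061 + 769)/(2533275 + (-10 + 81)*6) = 28830/(2533275 + 71*6) = 28830/(2533275 + 426) = 28830/2533701 = 28830*(1/2533701) = 9610/844567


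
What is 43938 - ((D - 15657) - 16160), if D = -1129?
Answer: 76884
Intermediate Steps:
43938 - ((D - 15657) - 16160) = 43938 - ((-1129 - 15657) - 16160) = 43938 - (-16786 - 16160) = 43938 - 1*(-32946) = 43938 + 32946 = 76884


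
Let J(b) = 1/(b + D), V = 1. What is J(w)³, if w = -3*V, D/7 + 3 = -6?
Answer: -1/287496 ≈ -3.4783e-6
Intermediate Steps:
D = -63 (D = -21 + 7*(-6) = -21 - 42 = -63)
w = -3 (w = -3*1 = -3)
J(b) = 1/(-63 + b) (J(b) = 1/(b - 63) = 1/(-63 + b))
J(w)³ = (1/(-63 - 3))³ = (1/(-66))³ = (-1/66)³ = -1/287496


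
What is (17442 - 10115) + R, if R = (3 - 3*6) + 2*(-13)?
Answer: 7286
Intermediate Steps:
R = -41 (R = (3 - 18) - 26 = -15 - 26 = -41)
(17442 - 10115) + R = (17442 - 10115) - 41 = 7327 - 41 = 7286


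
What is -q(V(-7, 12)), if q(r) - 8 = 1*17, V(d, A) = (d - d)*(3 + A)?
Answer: -25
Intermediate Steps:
V(d, A) = 0 (V(d, A) = 0*(3 + A) = 0)
q(r) = 25 (q(r) = 8 + 1*17 = 8 + 17 = 25)
-q(V(-7, 12)) = -1*25 = -25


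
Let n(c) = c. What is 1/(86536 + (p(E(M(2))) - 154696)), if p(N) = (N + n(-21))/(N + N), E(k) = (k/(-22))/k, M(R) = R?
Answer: -2/135857 ≈ -1.4721e-5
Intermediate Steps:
E(k) = -1/22 (E(k) = (k*(-1/22))/k = (-k/22)/k = -1/22)
p(N) = (-21 + N)/(2*N) (p(N) = (N - 21)/(N + N) = (-21 + N)/((2*N)) = (-21 + N)*(1/(2*N)) = (-21 + N)/(2*N))
1/(86536 + (p(E(M(2))) - 154696)) = 1/(86536 + ((-21 - 1/22)/(2*(-1/22)) - 154696)) = 1/(86536 + ((1/2)*(-22)*(-463/22) - 154696)) = 1/(86536 + (463/2 - 154696)) = 1/(86536 - 308929/2) = 1/(-135857/2) = -2/135857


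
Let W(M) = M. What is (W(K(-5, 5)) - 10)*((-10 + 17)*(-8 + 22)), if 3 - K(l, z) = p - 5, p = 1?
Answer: -294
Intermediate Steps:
K(l, z) = 7 (K(l, z) = 3 - (1 - 5) = 3 - 1*(-4) = 3 + 4 = 7)
(W(K(-5, 5)) - 10)*((-10 + 17)*(-8 + 22)) = (7 - 10)*((-10 + 17)*(-8 + 22)) = -21*14 = -3*98 = -294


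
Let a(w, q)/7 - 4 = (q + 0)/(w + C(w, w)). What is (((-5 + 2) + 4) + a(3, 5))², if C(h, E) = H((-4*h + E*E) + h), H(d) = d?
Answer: 14884/9 ≈ 1653.8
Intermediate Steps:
C(h, E) = E² - 3*h (C(h, E) = (-4*h + E*E) + h = (-4*h + E²) + h = (E² - 4*h) + h = E² - 3*h)
a(w, q) = 28 + 7*q/(w² - 2*w) (a(w, q) = 28 + 7*((q + 0)/(w + (w² - 3*w))) = 28 + 7*(q/(w² - 2*w)) = 28 + 7*q/(w² - 2*w))
(((-5 + 2) + 4) + a(3, 5))² = (((-5 + 2) + 4) + 7*(5 - 8*3 + 4*3²)/(3*(-2 + 3)))² = ((-3 + 4) + 7*(⅓)*(5 - 24 + 4*9)/1)² = (1 + 7*(⅓)*1*(5 - 24 + 36))² = (1 + 7*(⅓)*1*17)² = (1 + 119/3)² = (122/3)² = 14884/9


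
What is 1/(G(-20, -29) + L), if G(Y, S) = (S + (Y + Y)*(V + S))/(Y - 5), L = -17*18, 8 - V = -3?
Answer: -25/8341 ≈ -0.0029972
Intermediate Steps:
V = 11 (V = 8 - 1*(-3) = 8 + 3 = 11)
L = -306
G(Y, S) = (S + 2*Y*(11 + S))/(-5 + Y) (G(Y, S) = (S + (Y + Y)*(11 + S))/(Y - 5) = (S + (2*Y)*(11 + S))/(-5 + Y) = (S + 2*Y*(11 + S))/(-5 + Y))
1/(G(-20, -29) + L) = 1/((-29 + 22*(-20) + 2*(-29)*(-20))/(-5 - 20) - 306) = 1/((-29 - 440 + 1160)/(-25) - 306) = 1/(-1/25*691 - 306) = 1/(-691/25 - 306) = 1/(-8341/25) = -25/8341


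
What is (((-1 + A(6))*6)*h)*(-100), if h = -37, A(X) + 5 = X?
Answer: 0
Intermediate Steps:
A(X) = -5 + X
(((-1 + A(6))*6)*h)*(-100) = (((-1 + (-5 + 6))*6)*(-37))*(-100) = (((-1 + 1)*6)*(-37))*(-100) = ((0*6)*(-37))*(-100) = (0*(-37))*(-100) = 0*(-100) = 0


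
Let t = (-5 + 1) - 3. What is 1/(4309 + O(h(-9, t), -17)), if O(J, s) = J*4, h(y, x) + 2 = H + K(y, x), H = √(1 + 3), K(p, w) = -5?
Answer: 1/4289 ≈ 0.00023315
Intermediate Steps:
t = -7 (t = -4 - 3 = -7)
H = 2 (H = √4 = 2)
h(y, x) = -5 (h(y, x) = -2 + (2 - 5) = -2 - 3 = -5)
O(J, s) = 4*J
1/(4309 + O(h(-9, t), -17)) = 1/(4309 + 4*(-5)) = 1/(4309 - 20) = 1/4289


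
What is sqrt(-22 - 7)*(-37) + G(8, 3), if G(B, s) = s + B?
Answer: 11 - 37*I*sqrt(29) ≈ 11.0 - 199.25*I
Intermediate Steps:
G(B, s) = B + s
sqrt(-22 - 7)*(-37) + G(8, 3) = sqrt(-22 - 7)*(-37) + (8 + 3) = sqrt(-29)*(-37) + 11 = (I*sqrt(29))*(-37) + 11 = -37*I*sqrt(29) + 11 = 11 - 37*I*sqrt(29)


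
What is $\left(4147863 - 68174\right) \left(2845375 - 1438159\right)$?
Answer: $5741003635824$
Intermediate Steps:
$\left(4147863 - 68174\right) \left(2845375 - 1438159\right) = 4079689 \left(2845375 - 1438159\right) = 4079689 \cdot 1407216 = 5741003635824$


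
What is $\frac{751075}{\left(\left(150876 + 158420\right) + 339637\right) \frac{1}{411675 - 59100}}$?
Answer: $\frac{88270089375}{216311} \approx 4.0807 \cdot 10^{5}$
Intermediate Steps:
$\frac{751075}{\left(\left(150876 + 158420\right) + 339637\right) \frac{1}{411675 - 59100}} = \frac{751075}{\left(309296 + 339637\right) \frac{1}{352575}} = \frac{751075}{648933 \cdot \frac{1}{352575}} = \frac{751075}{\frac{216311}{117525}} = 751075 \cdot \frac{117525}{216311} = \frac{88270089375}{216311}$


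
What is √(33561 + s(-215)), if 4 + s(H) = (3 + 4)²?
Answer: 3*√3734 ≈ 183.32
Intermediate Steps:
s(H) = 45 (s(H) = -4 + (3 + 4)² = -4 + 7² = -4 + 49 = 45)
√(33561 + s(-215)) = √(33561 + 45) = √33606 = 3*√3734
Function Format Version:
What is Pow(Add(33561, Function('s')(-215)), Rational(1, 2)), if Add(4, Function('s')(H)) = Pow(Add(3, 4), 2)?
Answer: Mul(3, Pow(3734, Rational(1, 2))) ≈ 183.32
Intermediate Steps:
Function('s')(H) = 45 (Function('s')(H) = Add(-4, Pow(Add(3, 4), 2)) = Add(-4, Pow(7, 2)) = Add(-4, 49) = 45)
Pow(Add(33561, Function('s')(-215)), Rational(1, 2)) = Pow(Add(33561, 45), Rational(1, 2)) = Pow(33606, Rational(1, 2)) = Mul(3, Pow(3734, Rational(1, 2)))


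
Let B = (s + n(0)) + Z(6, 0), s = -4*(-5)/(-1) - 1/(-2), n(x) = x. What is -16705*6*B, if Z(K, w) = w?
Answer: 1954485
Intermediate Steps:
s = -39/2 (s = 20*(-1) - 1*(-½) = -20 + ½ = -39/2 ≈ -19.500)
B = -39/2 (B = (-39/2 + 0) + 0 = -39/2 + 0 = -39/2 ≈ -19.500)
-16705*6*B = -16705*6*(-39/2) = -(-1954485) = -16705*(-117) = 1954485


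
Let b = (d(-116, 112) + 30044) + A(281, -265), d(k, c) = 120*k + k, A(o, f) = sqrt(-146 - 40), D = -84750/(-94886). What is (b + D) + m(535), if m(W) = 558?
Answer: 785983113/47443 + I*sqrt(186) ≈ 16567.0 + 13.638*I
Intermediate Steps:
D = 42375/47443 (D = -84750*(-1/94886) = 42375/47443 ≈ 0.89318)
A(o, f) = I*sqrt(186) (A(o, f) = sqrt(-186) = I*sqrt(186))
d(k, c) = 121*k
b = 16008 + I*sqrt(186) (b = (121*(-116) + 30044) + I*sqrt(186) = (-14036 + 30044) + I*sqrt(186) = 16008 + I*sqrt(186) ≈ 16008.0 + 13.638*I)
(b + D) + m(535) = ((16008 + I*sqrt(186)) + 42375/47443) + 558 = (759509919/47443 + I*sqrt(186)) + 558 = 785983113/47443 + I*sqrt(186)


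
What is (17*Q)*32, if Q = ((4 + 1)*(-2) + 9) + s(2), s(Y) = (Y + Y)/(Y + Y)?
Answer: 0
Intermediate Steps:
s(Y) = 1 (s(Y) = (2*Y)/((2*Y)) = (2*Y)*(1/(2*Y)) = 1)
Q = 0 (Q = ((4 + 1)*(-2) + 9) + 1 = (5*(-2) + 9) + 1 = (-10 + 9) + 1 = -1 + 1 = 0)
(17*Q)*32 = (17*0)*32 = 0*32 = 0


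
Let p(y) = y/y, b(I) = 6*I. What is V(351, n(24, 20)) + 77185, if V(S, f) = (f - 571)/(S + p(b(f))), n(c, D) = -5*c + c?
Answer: 27168453/352 ≈ 77183.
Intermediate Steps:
n(c, D) = -4*c
p(y) = 1
V(S, f) = (-571 + f)/(1 + S) (V(S, f) = (f - 571)/(S + 1) = (-571 + f)/(1 + S))
V(351, n(24, 20)) + 77185 = (-571 - 4*24)/(1 + 351) + 77185 = (-571 - 96)/352 + 77185 = (1/352)*(-667) + 77185 = -667/352 + 77185 = 27168453/352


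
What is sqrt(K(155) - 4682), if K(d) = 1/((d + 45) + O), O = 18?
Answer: 5*I*sqrt(8900286)/218 ≈ 68.425*I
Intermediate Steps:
K(d) = 1/(63 + d) (K(d) = 1/((d + 45) + 18) = 1/((45 + d) + 18) = 1/(63 + d))
sqrt(K(155) - 4682) = sqrt(1/(63 + 155) - 4682) = sqrt(1/218 - 4682) = sqrt(-1020675/218) = 5*I*sqrt(8900286)/218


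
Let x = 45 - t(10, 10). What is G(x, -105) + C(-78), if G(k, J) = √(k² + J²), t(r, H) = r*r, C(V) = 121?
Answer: 121 + 5*√562 ≈ 239.53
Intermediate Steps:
t(r, H) = r²
x = -55 (x = 45 - 1*10² = 45 - 1*100 = 45 - 100 = -55)
G(k, J) = √(J² + k²)
G(x, -105) + C(-78) = √((-105)² + (-55)²) + 121 = √(11025 + 3025) + 121 = √14050 + 121 = 5*√562 + 121 = 121 + 5*√562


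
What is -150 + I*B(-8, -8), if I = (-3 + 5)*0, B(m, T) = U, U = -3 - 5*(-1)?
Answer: -150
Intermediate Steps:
U = 2 (U = -3 + 5 = 2)
B(m, T) = 2
I = 0 (I = 2*0 = 0)
-150 + I*B(-8, -8) = -150 + 0*2 = -150 + 0 = -150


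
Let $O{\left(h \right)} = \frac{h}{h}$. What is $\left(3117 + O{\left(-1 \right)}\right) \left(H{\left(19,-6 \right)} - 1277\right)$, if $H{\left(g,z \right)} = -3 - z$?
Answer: $-3972332$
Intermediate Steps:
$O{\left(h \right)} = 1$
$\left(3117 + O{\left(-1 \right)}\right) \left(H{\left(19,-6 \right)} - 1277\right) = \left(3117 + 1\right) \left(\left(-3 - -6\right) - 1277\right) = 3118 \left(\left(-3 + 6\right) - 1277\right) = 3118 \left(3 - 1277\right) = 3118 \left(-1274\right) = -3972332$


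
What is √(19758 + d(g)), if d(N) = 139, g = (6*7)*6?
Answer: √19897 ≈ 141.06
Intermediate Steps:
g = 252 (g = 42*6 = 252)
√(19758 + d(g)) = √(19758 + 139) = √19897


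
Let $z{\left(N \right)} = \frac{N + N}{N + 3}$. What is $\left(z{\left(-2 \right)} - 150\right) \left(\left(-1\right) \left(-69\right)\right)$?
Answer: $-10626$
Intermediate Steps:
$z{\left(N \right)} = \frac{2 N}{3 + N}$
$\left(z{\left(-2 \right)} - 150\right) \left(\left(-1\right) \left(-69\right)\right) = \left(2 \left(-2\right) \frac{1}{3 - 2} - 150\right) \left(\left(-1\right) \left(-69\right)\right) = \left(2 \left(-2\right) 1^{-1} - 150\right) 69 = \left(2 \left(-2\right) 1 - 150\right) 69 = \left(-4 - 150\right) 69 = \left(-154\right) 69 = -10626$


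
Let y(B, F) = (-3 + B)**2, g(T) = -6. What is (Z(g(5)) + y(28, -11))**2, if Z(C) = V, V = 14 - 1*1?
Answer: 407044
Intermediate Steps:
V = 13 (V = 14 - 1 = 13)
Z(C) = 13
(Z(g(5)) + y(28, -11))**2 = (13 + (-3 + 28)**2)**2 = (13 + 25**2)**2 = (13 + 625)**2 = 638**2 = 407044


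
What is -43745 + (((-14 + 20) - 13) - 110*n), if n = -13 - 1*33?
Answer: -38692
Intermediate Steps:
n = -46 (n = -13 - 33 = -46)
-43745 + (((-14 + 20) - 13) - 110*n) = -43745 + (((-14 + 20) - 13) - 110*(-46)) = -43745 + ((6 - 13) + 5060) = -43745 + (-7 + 5060) = -43745 + 5053 = -38692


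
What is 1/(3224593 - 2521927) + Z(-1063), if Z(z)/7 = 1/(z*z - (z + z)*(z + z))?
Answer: -509585/793990797354 ≈ -6.4180e-7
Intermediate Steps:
Z(z) = -7/(3*z²) (Z(z) = 7/(z*z - (z + z)*(z + z)) = 7/(z² - 2*z*2*z) = 7/(z² - 4*z²) = 7/((-3*z²)) = 7*(-1/(3*z²)) = -7/(3*z²))
1/(3224593 - 2521927) + Z(-1063) = 1/(3224593 - 2521927) - 7/3/(-1063)² = 1/702666 - 7/3*1/1129969 = 1/702666 - 7/3389907 = -509585/793990797354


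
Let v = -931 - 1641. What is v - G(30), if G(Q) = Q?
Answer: -2602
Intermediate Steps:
v = -2572
v - G(30) = -2572 - 1*30 = -2572 - 30 = -2602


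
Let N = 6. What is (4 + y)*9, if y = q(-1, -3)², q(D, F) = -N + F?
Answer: 765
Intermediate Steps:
q(D, F) = -6 + F (q(D, F) = -1*6 + F = -6 + F)
y = 81 (y = (-6 - 3)² = (-9)² = 81)
(4 + y)*9 = (4 + 81)*9 = 85*9 = 765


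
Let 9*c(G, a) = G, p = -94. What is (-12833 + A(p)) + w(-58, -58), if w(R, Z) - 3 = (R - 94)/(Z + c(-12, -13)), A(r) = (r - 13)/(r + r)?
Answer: -214619173/16732 ≈ -12827.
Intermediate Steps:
A(r) = (-13 + r)/(2*r) (A(r) = (-13 + r)/((2*r)) = (-13 + r)*(1/(2*r)) = (-13 + r)/(2*r))
c(G, a) = G/9
w(R, Z) = 3 + (-94 + R)/(-4/3 + Z) (w(R, Z) = 3 + (R - 94)/(Z + (1/9)*(-12)) = 3 + (-94 + R)/(Z - 4/3) = 3 + (-94 + R)/(-4/3 + Z))
(-12833 + A(p)) + w(-58, -58) = (-12833 + (1/2)*(-13 - 94)/(-94)) + 3*(-98 - 58 + 3*(-58))/(-4 + 3*(-58)) = (-12833 + (1/2)*(-1/94)*(-107)) + 3*(-98 - 58 - 174)/(-4 - 174) = (-12833 + 107/188) + 3*(-330)/(-178) = -2412497/188 + 3*(-1/178)*(-330) = -2412497/188 + 495/89 = -214619173/16732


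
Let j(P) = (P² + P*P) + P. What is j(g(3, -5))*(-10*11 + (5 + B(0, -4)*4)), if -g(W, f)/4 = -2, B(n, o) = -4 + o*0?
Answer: -16456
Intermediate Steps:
B(n, o) = -4 (B(n, o) = -4 + 0 = -4)
g(W, f) = 8 (g(W, f) = -4*(-2) = 8)
j(P) = P + 2*P² (j(P) = (P² + P²) + P = 2*P² + P = P + 2*P²)
j(g(3, -5))*(-10*11 + (5 + B(0, -4)*4)) = (8*(1 + 2*8))*(-10*11 + (5 - 4*4)) = (8*(1 + 16))*(-110 + (5 - 16)) = (8*17)*(-110 - 11) = 136*(-121) = -16456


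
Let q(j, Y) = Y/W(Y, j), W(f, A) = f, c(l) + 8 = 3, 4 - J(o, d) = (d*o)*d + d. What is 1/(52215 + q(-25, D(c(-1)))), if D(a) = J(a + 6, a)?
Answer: 1/52216 ≈ 1.9151e-5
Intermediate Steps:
J(o, d) = 4 - d - o*d**2 (J(o, d) = 4 - ((d*o)*d + d) = 4 - (o*d**2 + d) = 4 - (d + o*d**2) = 4 + (-d - o*d**2) = 4 - d - o*d**2)
c(l) = -5 (c(l) = -8 + 3 = -5)
D(a) = 4 - a - a**2*(6 + a) (D(a) = 4 - a - (a + 6)*a**2 = 4 - a - (6 + a)*a**2 = 4 - a - a**2*(6 + a))
q(j, Y) = 1 (q(j, Y) = Y/Y = 1)
1/(52215 + q(-25, D(c(-1)))) = 1/(52215 + 1) = 1/52216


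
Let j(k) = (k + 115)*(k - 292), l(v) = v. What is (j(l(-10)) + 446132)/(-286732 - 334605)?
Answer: -414422/621337 ≈ -0.66698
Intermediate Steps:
j(k) = (-292 + k)*(115 + k) (j(k) = (115 + k)*(-292 + k) = (-292 + k)*(115 + k))
(j(l(-10)) + 446132)/(-286732 - 334605) = ((-33580 + (-10)² - 177*(-10)) + 446132)/(-286732 - 334605) = ((-33580 + 100 + 1770) + 446132)/(-621337) = (-31710 + 446132)*(-1/621337) = 414422*(-1/621337) = -414422/621337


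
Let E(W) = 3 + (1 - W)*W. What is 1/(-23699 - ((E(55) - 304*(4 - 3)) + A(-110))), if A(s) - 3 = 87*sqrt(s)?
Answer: I/(-20431*I + 87*sqrt(110)) ≈ -4.8848e-5 + 2.1816e-6*I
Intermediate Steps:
E(W) = 3 + W*(1 - W)
A(s) = 3 + 87*sqrt(s)
1/(-23699 - ((E(55) - 304*(4 - 3)) + A(-110))) = 1/(-23699 - (((3 + 55 - 1*55**2) - 304*(4 - 3)) + (3 + 87*sqrt(-110)))) = 1/(-23699 - (((3 + 55 - 1*3025) - 304*1) + (3 + 87*(I*sqrt(110))))) = 1/(-23699 - (((3 + 55 - 3025) - 304) + (3 + 87*I*sqrt(110)))) = 1/(-23699 - ((-2967 - 304) + (3 + 87*I*sqrt(110)))) = 1/(-23699 - (-3271 + (3 + 87*I*sqrt(110)))) = 1/(-23699 - (-3268 + 87*I*sqrt(110))) = 1/(-23699 + (3268 - 87*I*sqrt(110))) = 1/(-20431 - 87*I*sqrt(110))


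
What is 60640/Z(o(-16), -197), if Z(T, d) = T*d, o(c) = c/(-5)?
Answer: -18950/197 ≈ -96.193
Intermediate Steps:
o(c) = -c/5 (o(c) = c*(-⅕) = -c/5)
60640/Z(o(-16), -197) = 60640/((-⅕*(-16)*(-197))) = 60640/(((16/5)*(-197))) = 60640/(-3152/5) = 60640*(-5/3152) = -18950/197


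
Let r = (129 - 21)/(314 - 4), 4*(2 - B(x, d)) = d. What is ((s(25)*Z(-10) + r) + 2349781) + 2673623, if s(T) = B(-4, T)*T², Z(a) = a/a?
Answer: 3112863821/620 ≈ 5.0208e+6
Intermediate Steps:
Z(a) = 1
B(x, d) = 2 - d/4
s(T) = T²*(2 - T/4) (s(T) = (2 - T/4)*T² = T²*(2 - T/4))
r = 54/155 (r = 108/310 = 108*(1/310) = 54/155 ≈ 0.34839)
((s(25)*Z(-10) + r) + 2349781) + 2673623 = ((((¼)*25²*(8 - 1*25))*1 + 54/155) + 2349781) + 2673623 = ((((¼)*625*(8 - 25))*1 + 54/155) + 2349781) + 2673623 = ((((¼)*625*(-17))*1 + 54/155) + 2349781) + 2673623 = ((-10625/4*1 + 54/155) + 2349781) + 2673623 = ((-10625/4 + 54/155) + 2349781) + 2673623 = (-1646659/620 + 2349781) + 2673623 = 1455217561/620 + 2673623 = 3112863821/620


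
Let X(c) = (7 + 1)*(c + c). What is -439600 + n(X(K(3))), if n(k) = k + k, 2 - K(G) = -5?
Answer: -439376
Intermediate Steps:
K(G) = 7 (K(G) = 2 - 1*(-5) = 2 + 5 = 7)
X(c) = 16*c (X(c) = 8*(2*c) = 16*c)
n(k) = 2*k
-439600 + n(X(K(3))) = -439600 + 2*(16*7) = -439600 + 2*112 = -439600 + 224 = -439376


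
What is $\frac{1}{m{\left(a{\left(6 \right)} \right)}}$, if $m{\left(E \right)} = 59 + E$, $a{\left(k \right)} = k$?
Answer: $\frac{1}{65} \approx 0.015385$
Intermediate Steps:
$\frac{1}{m{\left(a{\left(6 \right)} \right)}} = \frac{1}{59 + 6} = \frac{1}{65}$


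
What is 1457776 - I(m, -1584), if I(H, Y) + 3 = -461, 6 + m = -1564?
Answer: 1458240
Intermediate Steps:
m = -1570 (m = -6 - 1564 = -1570)
I(H, Y) = -464 (I(H, Y) = -3 - 461 = -464)
1457776 - I(m, -1584) = 1457776 - 1*(-464) = 1457776 + 464 = 1458240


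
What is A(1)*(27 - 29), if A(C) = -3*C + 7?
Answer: -8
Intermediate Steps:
A(C) = 7 - 3*C
A(1)*(27 - 29) = (7 - 3*1)*(27 - 29) = (7 - 3)*(-2) = 4*(-2) = -8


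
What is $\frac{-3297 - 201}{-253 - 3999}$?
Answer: $\frac{1749}{2126} \approx 0.82267$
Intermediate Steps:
$\frac{-3297 - 201}{-253 - 3999} = - \frac{3498}{-4252} = \left(-3498\right) \left(- \frac{1}{4252}\right) = \frac{1749}{2126}$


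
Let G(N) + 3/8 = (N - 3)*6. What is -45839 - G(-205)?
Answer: -356725/8 ≈ -44591.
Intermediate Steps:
G(N) = -147/8 + 6*N (G(N) = -3/8 + (N - 3)*6 = -3/8 + (-3 + N)*6 = -3/8 + (-18 + 6*N) = -147/8 + 6*N)
-45839 - G(-205) = -45839 - (-147/8 + 6*(-205)) = -45839 - (-147/8 - 1230) = -45839 - 1*(-9987/8) = -45839 + 9987/8 = -356725/8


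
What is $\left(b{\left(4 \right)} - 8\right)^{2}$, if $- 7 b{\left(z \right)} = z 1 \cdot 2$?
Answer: $\frac{4096}{49} \approx 83.592$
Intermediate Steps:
$b{\left(z \right)} = - \frac{2 z}{7}$ ($b{\left(z \right)} = - \frac{z 1 \cdot 2}{7} = - \frac{z 2}{7} = - \frac{2 z}{7}$)
$\left(b{\left(4 \right)} - 8\right)^{2} = \left(\left(- \frac{2}{7}\right) 4 - 8\right)^{2} = \left(- \frac{8}{7} - 8\right)^{2} = \left(- \frac{64}{7}\right)^{2} = \frac{4096}{49}$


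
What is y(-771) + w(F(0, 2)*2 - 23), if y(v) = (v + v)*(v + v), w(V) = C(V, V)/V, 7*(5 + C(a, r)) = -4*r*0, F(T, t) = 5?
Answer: 30910937/13 ≈ 2.3778e+6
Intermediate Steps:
C(a, r) = -5 (C(a, r) = -5 + (-4*r*0)/7 = -5 + (⅐)*0 = -5 + 0 = -5)
w(V) = -5/V
y(v) = 4*v² (y(v) = (2*v)*(2*v) = 4*v²)
y(-771) + w(F(0, 2)*2 - 23) = 4*(-771)² - 5/(5*2 - 23) = 4*594441 - 5/(10 - 23) = 2377764 - 5/(-13) = 2377764 - 5*(-1/13) = 2377764 + 5/13 = 30910937/13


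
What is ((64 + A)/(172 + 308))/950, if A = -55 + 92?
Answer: 101/456000 ≈ 0.00022149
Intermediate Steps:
A = 37
((64 + A)/(172 + 308))/950 = ((64 + 37)/(172 + 308))/950 = (101/480)*(1/950) = 101/456000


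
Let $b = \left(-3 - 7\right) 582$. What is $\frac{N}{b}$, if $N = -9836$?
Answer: $\frac{2459}{1455} \approx 1.69$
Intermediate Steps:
$b = -5820$ ($b = \left(-3 - 7\right) 582 = \left(-10\right) 582 = -5820$)
$\frac{N}{b} = - \frac{9836}{-5820} = \left(-9836\right) \left(- \frac{1}{5820}\right) = \frac{2459}{1455}$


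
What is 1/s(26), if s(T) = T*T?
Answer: 1/676 ≈ 0.0014793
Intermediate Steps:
s(T) = T²
1/s(26) = 1/(26²) = 1/676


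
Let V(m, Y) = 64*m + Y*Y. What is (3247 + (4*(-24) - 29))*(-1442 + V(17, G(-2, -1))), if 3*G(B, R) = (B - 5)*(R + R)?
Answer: -9334780/9 ≈ -1.0372e+6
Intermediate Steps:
G(B, R) = 2*R*(-5 + B)/3 (G(B, R) = ((B - 5)*(R + R))/3 = ((-5 + B)*(2*R))/3 = (2*R*(-5 + B))/3 = 2*R*(-5 + B)/3)
V(m, Y) = Y² + 64*m (V(m, Y) = 64*m + Y² = Y² + 64*m)
(3247 + (4*(-24) - 29))*(-1442 + V(17, G(-2, -1))) = (3247 + (4*(-24) - 29))*(-1442 + (((⅔)*(-1)*(-5 - 2))² + 64*17)) = (3247 + (-96 - 29))*(-1442 + (((⅔)*(-1)*(-7))² + 1088)) = (3247 - 125)*(-1442 + ((14/3)² + 1088)) = 3122*(-1442 + (196/9 + 1088)) = 3122*(-1442 + 9988/9) = 3122*(-2990/9) = -9334780/9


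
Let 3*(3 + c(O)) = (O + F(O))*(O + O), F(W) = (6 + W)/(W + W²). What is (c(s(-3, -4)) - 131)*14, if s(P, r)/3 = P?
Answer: -2233/2 ≈ -1116.5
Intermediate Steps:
s(P, r) = 3*P
F(W) = (6 + W)/(W + W²)
c(O) = -3 + 2*O*(O + (6 + O)/(O*(1 + O)))/3 (c(O) = -3 + ((O + (6 + O)/(O*(1 + O)))*(O + O))/3 = -3 + ((O + (6 + O)/(O*(1 + O)))*(2*O))/3 = -3 + (2*O*(O + (6 + O)/(O*(1 + O))))/3 = -3 + 2*O*(O + (6 + O)/(O*(1 + O)))/3)
(c(s(-3, -4)) - 131)*14 = ((12 + 2*(3*(-3)) + (1 + 3*(-3))*(-9 + 2*(3*(-3))²))/(3*(1 + 3*(-3))) - 131)*14 = ((12 + 2*(-9) + (1 - 9)*(-9 + 2*(-9)²))/(3*(1 - 9)) - 131)*14 = ((⅓)*(12 - 18 - 8*(-9 + 2*81))/(-8) - 131)*14 = ((⅓)*(-⅛)*(12 - 18 - 8*(-9 + 162)) - 131)*14 = ((⅓)*(-⅛)*(12 - 18 - 8*153) - 131)*14 = ((⅓)*(-⅛)*(12 - 18 - 1224) - 131)*14 = ((⅓)*(-⅛)*(-1230) - 131)*14 = (205/4 - 131)*14 = -319/4*14 = -2233/2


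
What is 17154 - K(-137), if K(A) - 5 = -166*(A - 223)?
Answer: -42611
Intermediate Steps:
K(A) = 37023 - 166*A (K(A) = 5 - 166*(A - 223) = 5 - 166*(-223 + A) = 5 + (37018 - 166*A) = 37023 - 166*A)
17154 - K(-137) = 17154 - (37023 - 166*(-137)) = 17154 - (37023 + 22742) = 17154 - 1*59765 = 17154 - 59765 = -42611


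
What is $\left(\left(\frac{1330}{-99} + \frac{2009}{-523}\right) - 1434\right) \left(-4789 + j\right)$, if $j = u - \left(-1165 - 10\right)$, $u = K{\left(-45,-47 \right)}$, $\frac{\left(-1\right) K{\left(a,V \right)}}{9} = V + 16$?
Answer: $\frac{250600901165}{51777} \approx 4.84 \cdot 10^{6}$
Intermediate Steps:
$K{\left(a,V \right)} = -144 - 9 V$ ($K{\left(a,V \right)} = - 9 \left(V + 16\right) = - 9 \left(16 + V\right) = -144 - 9 V$)
$u = 279$ ($u = -144 - -423 = -144 + 423 = 279$)
$j = 1454$ ($j = 279 - \left(-1165 - 10\right) = 279 - -1175 = 279 + 1175 = 1454$)
$\left(\left(\frac{1330}{-99} + \frac{2009}{-523}\right) - 1434\right) \left(-4789 + j\right) = \left(\left(\frac{1330}{-99} + \frac{2009}{-523}\right) - 1434\right) \left(-4789 + 1454\right) = \left(\left(1330 \left(- \frac{1}{99}\right) + 2009 \left(- \frac{1}{523}\right)\right) - 1434\right) \left(-3335\right) = \left(\left(- \frac{1330}{99} - \frac{2009}{523}\right) - 1434\right) \left(-3335\right) = \left(- \frac{894481}{51777} - 1434\right) \left(-3335\right) = \left(- \frac{75142699}{51777}\right) \left(-3335\right) = \frac{250600901165}{51777}$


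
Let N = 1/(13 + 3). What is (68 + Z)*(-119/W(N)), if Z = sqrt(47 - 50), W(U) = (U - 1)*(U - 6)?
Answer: -2071552/1425 - 30464*I*sqrt(3)/1425 ≈ -1453.7 - 37.028*I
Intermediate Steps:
N = 1/16 ≈ 0.062500
W(U) = (-1 + U)*(-6 + U)
Z = I*sqrt(3) (Z = sqrt(-3) = I*sqrt(3) ≈ 1.732*I)
(68 + Z)*(-119/W(N)) = (68 + I*sqrt(3))*(-119/(6 + (1/16)**2 - 7*1/16)) = (68 + I*sqrt(3))*(-119/(6 + 1/256 - 7/16)) = (68 + I*sqrt(3))*(-119/1425/256) = (68 + I*sqrt(3))*(-119*256/1425) = (68 + I*sqrt(3))*(-30464/1425) = -2071552/1425 - 30464*I*sqrt(3)/1425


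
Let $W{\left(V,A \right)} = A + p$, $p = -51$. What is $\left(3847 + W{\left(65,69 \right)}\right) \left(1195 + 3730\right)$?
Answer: $19035125$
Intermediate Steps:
$W{\left(V,A \right)} = -51 + A$ ($W{\left(V,A \right)} = A - 51 = -51 + A$)
$\left(3847 + W{\left(65,69 \right)}\right) \left(1195 + 3730\right) = \left(3847 + \left(-51 + 69\right)\right) \left(1195 + 3730\right) = \left(3847 + 18\right) 4925 = 3865 \cdot 4925 = 19035125$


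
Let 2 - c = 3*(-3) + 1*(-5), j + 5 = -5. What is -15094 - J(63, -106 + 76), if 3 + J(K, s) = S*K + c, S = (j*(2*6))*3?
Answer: 7573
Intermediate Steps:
j = -10 (j = -5 - 5 = -10)
c = 16 (c = 2 - (3*(-3) + 1*(-5)) = 2 - (-9 - 5) = 2 - 1*(-14) = 2 + 14 = 16)
S = -360 (S = -20*6*3 = -10*12*3 = -120*3 = -360)
J(K, s) = 13 - 360*K (J(K, s) = -3 + (-360*K + 16) = -3 + (16 - 360*K) = 13 - 360*K)
-15094 - J(63, -106 + 76) = -15094 - (13 - 360*63) = -15094 - (13 - 22680) = -15094 - 1*(-22667) = -15094 + 22667 = 7573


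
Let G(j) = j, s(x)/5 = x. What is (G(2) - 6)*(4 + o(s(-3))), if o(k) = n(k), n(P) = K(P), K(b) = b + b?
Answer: 104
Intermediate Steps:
s(x) = 5*x
K(b) = 2*b
n(P) = 2*P
o(k) = 2*k
(G(2) - 6)*(4 + o(s(-3))) = (2 - 6)*(4 + 2*(5*(-3))) = -4*(4 + 2*(-15)) = -4*(4 - 30) = -4*(-26) = 104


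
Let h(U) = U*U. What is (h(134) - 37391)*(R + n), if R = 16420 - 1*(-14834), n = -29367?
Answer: -36673845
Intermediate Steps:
h(U) = U**2
R = 31254 (R = 16420 + 14834 = 31254)
(h(134) - 37391)*(R + n) = (134**2 - 37391)*(31254 - 29367) = (17956 - 37391)*1887 = -19435*1887 = -36673845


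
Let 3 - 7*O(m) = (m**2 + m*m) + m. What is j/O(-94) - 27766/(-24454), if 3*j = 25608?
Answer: -486593979/214889525 ≈ -2.2644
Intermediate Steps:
O(m) = 3/7 - 2*m**2/7 - m/7 (O(m) = 3/7 - ((m**2 + m*m) + m)/7 = 3/7 - ((m**2 + m**2) + m)/7 = 3/7 - (2*m**2 + m)/7 = 3/7 - (m + 2*m**2)/7 = 3/7 + (-2*m**2/7 - m/7) = 3/7 - 2*m**2/7 - m/7)
j = 8536 (j = (1/3)*25608 = 8536)
j/O(-94) - 27766/(-24454) = 8536/(3/7 - 2/7*(-94)**2 - 1/7*(-94)) - 27766/(-24454) = 8536/(3/7 - 2/7*8836 + 94/7) - 27766*(-1/24454) = 8536/(3/7 - 17672/7 + 94/7) + 13883/12227 = 8536/(-17575/7) + 13883/12227 = 8536*(-7/17575) + 13883/12227 = -59752/17575 + 13883/12227 = -486593979/214889525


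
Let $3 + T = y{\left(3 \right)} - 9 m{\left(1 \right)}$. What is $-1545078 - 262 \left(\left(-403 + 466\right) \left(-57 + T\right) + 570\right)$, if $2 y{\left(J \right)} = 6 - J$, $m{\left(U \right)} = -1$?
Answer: $-877371$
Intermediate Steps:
$y{\left(J \right)} = 3 - \frac{J}{2}$ ($y{\left(J \right)} = \frac{6 - J}{2} = 3 - \frac{J}{2}$)
$T = \frac{15}{2}$ ($T = -3 + \left(\left(3 - \frac{3}{2}\right) - -9\right) = -3 + \left(\left(3 - \frac{3}{2}\right) + 9\right) = -3 + \left(\frac{3}{2} + 9\right) = -3 + \frac{21}{2} = \frac{15}{2} \approx 7.5$)
$-1545078 - 262 \left(\left(-403 + 466\right) \left(-57 + T\right) + 570\right) = -1545078 - 262 \left(\left(-403 + 466\right) \left(-57 + \frac{15}{2}\right) + 570\right) = -1545078 - 262 \left(63 \left(- \frac{99}{2}\right) + 570\right) = -1545078 - 262 \left(- \frac{6237}{2} + 570\right) = -1545078 - -667707 = -1545078 + 667707 = -877371$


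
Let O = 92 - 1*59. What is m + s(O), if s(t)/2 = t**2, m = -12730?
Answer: -10552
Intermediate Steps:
O = 33 (O = 92 - 59 = 33)
s(t) = 2*t**2
m + s(O) = -12730 + 2*33**2 = -12730 + 2*1089 = -12730 + 2178 = -10552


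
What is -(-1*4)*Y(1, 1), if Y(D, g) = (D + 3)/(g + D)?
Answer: 8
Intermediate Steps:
Y(D, g) = (3 + D)/(D + g)
-(-1*4)*Y(1, 1) = -(-1*4)*(3 + 1)/(1 + 1) = -(-4)*4/2 = -(-4)*(1/2)*4 = -(-4)*2 = -1*(-8) = 8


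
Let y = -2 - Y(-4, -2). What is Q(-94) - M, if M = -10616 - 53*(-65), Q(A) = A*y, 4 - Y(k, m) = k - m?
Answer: 7923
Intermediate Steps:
Y(k, m) = 4 + m - k (Y(k, m) = 4 - (k - m) = 4 + (m - k) = 4 + m - k)
y = -8 (y = -2 - (4 - 2 - 1*(-4)) = -2 - (4 - 2 + 4) = -2 - 1*6 = -2 - 6 = -8)
Q(A) = -8*A (Q(A) = A*(-8) = -8*A)
M = -7171 (M = -10616 + 3445 = -7171)
Q(-94) - M = -8*(-94) - 1*(-7171) = 752 + 7171 = 7923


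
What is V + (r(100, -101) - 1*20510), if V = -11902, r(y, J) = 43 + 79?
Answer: -32290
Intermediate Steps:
r(y, J) = 122
V + (r(100, -101) - 1*20510) = -11902 + (122 - 1*20510) = -11902 + (122 - 20510) = -11902 - 20388 = -32290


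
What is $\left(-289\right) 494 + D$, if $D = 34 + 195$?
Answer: $-142537$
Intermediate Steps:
$D = 229$
$\left(-289\right) 494 + D = \left(-289\right) 494 + 229 = -142766 + 229 = -142537$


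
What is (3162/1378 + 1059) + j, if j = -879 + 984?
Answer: 803577/689 ≈ 1166.3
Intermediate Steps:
j = 105
(3162/1378 + 1059) + j = (3162/1378 + 1059) + 105 = (3162*(1/1378) + 1059) + 105 = (1581/689 + 1059) + 105 = 731232/689 + 105 = 803577/689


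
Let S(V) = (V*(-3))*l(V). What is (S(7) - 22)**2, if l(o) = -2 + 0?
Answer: 400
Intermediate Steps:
l(o) = -2
S(V) = 6*V (S(V) = (V*(-3))*(-2) = -3*V*(-2) = 6*V)
(S(7) - 22)**2 = (6*7 - 22)**2 = (42 - 22)**2 = 20**2 = 400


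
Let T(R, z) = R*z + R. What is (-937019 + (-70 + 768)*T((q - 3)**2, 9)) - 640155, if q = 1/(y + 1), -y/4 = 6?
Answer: -800123046/529 ≈ -1.5125e+6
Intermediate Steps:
y = -24 (y = -4*6 = -24)
q = -1/23 (q = 1/(-24 + 1) = 1/(-23) = -1/23 ≈ -0.043478)
T(R, z) = R + R*z
(-937019 + (-70 + 768)*T((q - 3)**2, 9)) - 640155 = (-937019 + (-70 + 768)*((-1/23 - 3)**2*(1 + 9))) - 640155 = (-937019 + 698*((-70/23)**2*10)) - 640155 = (-937019 + 698*((4900/529)*10)) - 640155 = (-937019 + 698*(49000/529)) - 640155 = (-937019 + 34202000/529) - 640155 = -461481051/529 - 640155 = -800123046/529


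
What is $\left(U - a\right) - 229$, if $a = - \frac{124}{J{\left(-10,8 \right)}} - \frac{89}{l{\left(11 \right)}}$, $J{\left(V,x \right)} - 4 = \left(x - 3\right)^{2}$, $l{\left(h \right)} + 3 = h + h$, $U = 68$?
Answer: $- \frac{83774}{551} \approx -152.04$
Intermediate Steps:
$l{\left(h \right)} = -3 + 2 h$ ($l{\left(h \right)} = -3 + \left(h + h\right) = -3 + 2 h$)
$J{\left(V,x \right)} = 4 + \left(-3 + x\right)^{2}$ ($J{\left(V,x \right)} = 4 + \left(x - 3\right)^{2} = 4 + \left(-3 + x\right)^{2}$)
$a = - \frac{4937}{551}$ ($a = - \frac{124}{4 + \left(-3 + 8\right)^{2}} - \frac{89}{-3 + 2 \cdot 11} = - \frac{124}{4 + 5^{2}} - \frac{89}{-3 + 22} = - \frac{124}{4 + 25} - \frac{89}{19} = - \frac{124}{29} - \frac{89}{19} = - \frac{4937}{551} \approx -8.9601$)
$\left(U - a\right) - 229 = \left(68 - - \frac{4937}{551}\right) - 229 = \left(68 + \frac{4937}{551}\right) - 229 = \frac{42405}{551} - 229 = - \frac{83774}{551}$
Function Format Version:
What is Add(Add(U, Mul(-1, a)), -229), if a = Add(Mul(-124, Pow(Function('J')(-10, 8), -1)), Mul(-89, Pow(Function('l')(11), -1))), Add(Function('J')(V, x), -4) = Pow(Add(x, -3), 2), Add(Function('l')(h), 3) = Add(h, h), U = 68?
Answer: Rational(-83774, 551) ≈ -152.04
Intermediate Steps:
Function('l')(h) = Add(-3, Mul(2, h)) (Function('l')(h) = Add(-3, Add(h, h)) = Add(-3, Mul(2, h)))
Function('J')(V, x) = Add(4, Pow(Add(-3, x), 2)) (Function('J')(V, x) = Add(4, Pow(Add(x, -3), 2)) = Add(4, Pow(Add(-3, x), 2)))
a = Rational(-4937, 551) (a = Add(Mul(-124, Pow(Add(4, Pow(Add(-3, 8), 2)), -1)), Mul(-89, Pow(Add(-3, Mul(2, 11)), -1))) = Add(Mul(-124, Pow(Add(4, Pow(5, 2)), -1)), Mul(-89, Pow(Add(-3, 22), -1))) = Add(Mul(-124, Pow(Add(4, 25), -1)), Mul(-89, Pow(19, -1))) = Add(Mul(-124, Pow(29, -1)), Mul(-89, Rational(1, 19))) = Add(Mul(-124, Rational(1, 29)), Rational(-89, 19)) = Add(Rational(-124, 29), Rational(-89, 19)) = Rational(-4937, 551) ≈ -8.9601)
Add(Add(U, Mul(-1, a)), -229) = Add(Add(68, Mul(-1, Rational(-4937, 551))), -229) = Add(Add(68, Rational(4937, 551)), -229) = Add(Rational(42405, 551), -229) = Rational(-83774, 551)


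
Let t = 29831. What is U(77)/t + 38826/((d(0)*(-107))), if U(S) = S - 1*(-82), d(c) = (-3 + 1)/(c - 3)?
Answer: -1737310596/3191917 ≈ -544.28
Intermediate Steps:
d(c) = -2/(-3 + c)
U(S) = 82 + S (U(S) = S + 82 = 82 + S)
U(77)/t + 38826/((d(0)*(-107))) = (82 + 77)/29831 + 38826/((-2/(-3 + 0)*(-107))) = 159*(1/29831) + 38826/((-2/(-3)*(-107))) = 159/29831 + 38826/((-2*(-⅓)*(-107))) = 159/29831 + 38826/(((⅔)*(-107))) = 159/29831 + 38826/(-214/3) = 159/29831 + 38826*(-3/214) = 159/29831 - 58239/107 = -1737310596/3191917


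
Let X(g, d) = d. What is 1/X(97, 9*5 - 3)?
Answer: 1/42 ≈ 0.023810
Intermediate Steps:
1/X(97, 9*5 - 3) = 1/(9*5 - 3) = 1/(45 - 3) = 1/42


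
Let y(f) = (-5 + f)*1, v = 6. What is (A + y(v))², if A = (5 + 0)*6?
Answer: 961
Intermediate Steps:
y(f) = -5 + f
A = 30 (A = 5*6 = 30)
(A + y(v))² = (30 + (-5 + 6))² = (30 + 1)² = 31² = 961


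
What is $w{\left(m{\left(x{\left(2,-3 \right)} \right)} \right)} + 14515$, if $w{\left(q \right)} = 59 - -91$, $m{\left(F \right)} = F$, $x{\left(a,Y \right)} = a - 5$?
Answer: $14665$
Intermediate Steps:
$x{\left(a,Y \right)} = -5 + a$
$w{\left(q \right)} = 150$ ($w{\left(q \right)} = 59 + 91 = 150$)
$w{\left(m{\left(x{\left(2,-3 \right)} \right)} \right)} + 14515 = 150 + 14515 = 14665$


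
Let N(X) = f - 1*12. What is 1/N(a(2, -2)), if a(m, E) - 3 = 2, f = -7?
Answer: -1/19 ≈ -0.052632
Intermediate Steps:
a(m, E) = 5 (a(m, E) = 3 + 2 = 5)
N(X) = -19 (N(X) = -7 - 1*12 = -7 - 12 = -19)
1/N(a(2, -2)) = 1/(-19) = -1/19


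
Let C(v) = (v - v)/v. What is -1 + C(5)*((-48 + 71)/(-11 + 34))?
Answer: -1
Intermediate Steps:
C(v) = 0 (C(v) = 0/v = 0)
-1 + C(5)*((-48 + 71)/(-11 + 34)) = -1 + 0*((-48 + 71)/(-11 + 34)) = -1 + 0*(23/23) = -1 + 0*(23*(1/23)) = -1 + 0*1 = -1 + 0 = -1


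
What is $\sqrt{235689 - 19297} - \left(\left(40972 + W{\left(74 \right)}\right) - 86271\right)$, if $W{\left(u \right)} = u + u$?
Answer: $45151 + 2 \sqrt{54098} \approx 45616.0$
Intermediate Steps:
$W{\left(u \right)} = 2 u$
$\sqrt{235689 - 19297} - \left(\left(40972 + W{\left(74 \right)}\right) - 86271\right) = \sqrt{235689 - 19297} - \left(\left(40972 + 2 \cdot 74\right) - 86271\right) = \sqrt{216392} - \left(\left(40972 + 148\right) - 86271\right) = 2 \sqrt{54098} - \left(41120 - 86271\right) = 2 \sqrt{54098} - -45151 = 2 \sqrt{54098} + 45151 = 45151 + 2 \sqrt{54098}$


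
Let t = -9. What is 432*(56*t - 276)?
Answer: -336960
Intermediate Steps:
432*(56*t - 276) = 432*(56*(-9) - 276) = 432*(-504 - 276) = 432*(-780) = -336960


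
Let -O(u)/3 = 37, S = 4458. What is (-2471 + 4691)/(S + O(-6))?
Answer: 740/1449 ≈ 0.51070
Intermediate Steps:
O(u) = -111 (O(u) = -3*37 = -111)
(-2471 + 4691)/(S + O(-6)) = (-2471 + 4691)/(4458 - 111) = 2220/4347 = 2220*(1/4347) = 740/1449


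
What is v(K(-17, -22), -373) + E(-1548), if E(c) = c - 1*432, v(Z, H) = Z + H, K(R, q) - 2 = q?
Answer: -2373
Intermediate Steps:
K(R, q) = 2 + q
v(Z, H) = H + Z
E(c) = -432 + c (E(c) = c - 432 = -432 + c)
v(K(-17, -22), -373) + E(-1548) = (-373 + (2 - 22)) + (-432 - 1548) = (-373 - 20) - 1980 = -393 - 1980 = -2373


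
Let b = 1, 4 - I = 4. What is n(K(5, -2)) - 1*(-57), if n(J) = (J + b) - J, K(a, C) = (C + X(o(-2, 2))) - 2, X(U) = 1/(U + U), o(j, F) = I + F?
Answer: 58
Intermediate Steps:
I = 0 (I = 4 - 1*4 = 4 - 4 = 0)
o(j, F) = F (o(j, F) = 0 + F = F)
X(U) = 1/(2*U)
K(a, C) = -7/4 + C (K(a, C) = (C + (1/2)/2) - 2 = (C + (1/2)*(1/2)) - 2 = (C + 1/4) - 2 = (1/4 + C) - 2 = -7/4 + C)
n(J) = 1 (n(J) = (J + 1) - J = (1 + J) - J = 1)
n(K(5, -2)) - 1*(-57) = 1 - 1*(-57) = 1 + 57 = 58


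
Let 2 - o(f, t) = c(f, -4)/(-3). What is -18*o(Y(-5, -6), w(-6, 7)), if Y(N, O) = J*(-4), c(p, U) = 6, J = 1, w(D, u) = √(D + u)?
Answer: -72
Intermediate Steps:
Y(N, O) = -4 (Y(N, O) = 1*(-4) = -4)
o(f, t) = 4 (o(f, t) = 2 - 6/(-3) = 2 - 6*(-1)/3 = 2 - 1*(-2) = 2 + 2 = 4)
-18*o(Y(-5, -6), w(-6, 7)) = -18*4 = -72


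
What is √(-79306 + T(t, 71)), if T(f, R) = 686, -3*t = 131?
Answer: 2*I*√19655 ≈ 280.39*I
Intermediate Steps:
t = -131/3 (t = -⅓*131 = -131/3 ≈ -43.667)
√(-79306 + T(t, 71)) = √(-79306 + 686) = √(-78620) = 2*I*√19655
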